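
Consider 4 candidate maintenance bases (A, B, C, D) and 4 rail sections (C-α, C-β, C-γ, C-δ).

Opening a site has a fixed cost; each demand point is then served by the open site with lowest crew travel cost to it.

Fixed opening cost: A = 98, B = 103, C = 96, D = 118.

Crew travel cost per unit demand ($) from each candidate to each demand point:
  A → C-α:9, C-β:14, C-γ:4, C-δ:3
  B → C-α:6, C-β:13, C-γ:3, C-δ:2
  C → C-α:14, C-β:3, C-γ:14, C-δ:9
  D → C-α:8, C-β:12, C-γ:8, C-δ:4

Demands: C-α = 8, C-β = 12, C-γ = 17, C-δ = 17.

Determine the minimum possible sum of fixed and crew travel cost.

Open {B, C}: assign each demand point to its cheapest open site.
  C-α→B 8×6=48, C-β→C 12×3=36, C-γ→B 17×3=51, C-δ→B 17×2=34
  crew travel cost 169, fixed 199 → total 368.
Compare {B}: crew travel cost 289 + fixed 103 = 392.
Compare {A, C}: crew travel cost 227 + fixed 194 = 421.
Compare {A}: crew travel cost 359 + fixed 98 = 457.
All other subsets cost ≥ 392. Minimum total cost: 368.

368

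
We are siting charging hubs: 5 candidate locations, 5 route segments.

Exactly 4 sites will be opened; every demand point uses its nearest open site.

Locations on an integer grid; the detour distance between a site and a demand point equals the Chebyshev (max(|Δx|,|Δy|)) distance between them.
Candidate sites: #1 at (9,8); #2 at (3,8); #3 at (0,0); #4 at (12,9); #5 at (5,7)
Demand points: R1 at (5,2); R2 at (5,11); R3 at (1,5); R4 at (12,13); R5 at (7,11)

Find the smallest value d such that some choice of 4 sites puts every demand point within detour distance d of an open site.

Open {#1, #2, #3, #4}.
  Farthest demand point is R1 at detour distance 5 (to #3); all others are ≤ 5.
With {#1, #2, #3, #5} the worst case is 5.
With {#1, #2, #4, #5} the worst case is 5.
No size-4 selection achieves below 5.

5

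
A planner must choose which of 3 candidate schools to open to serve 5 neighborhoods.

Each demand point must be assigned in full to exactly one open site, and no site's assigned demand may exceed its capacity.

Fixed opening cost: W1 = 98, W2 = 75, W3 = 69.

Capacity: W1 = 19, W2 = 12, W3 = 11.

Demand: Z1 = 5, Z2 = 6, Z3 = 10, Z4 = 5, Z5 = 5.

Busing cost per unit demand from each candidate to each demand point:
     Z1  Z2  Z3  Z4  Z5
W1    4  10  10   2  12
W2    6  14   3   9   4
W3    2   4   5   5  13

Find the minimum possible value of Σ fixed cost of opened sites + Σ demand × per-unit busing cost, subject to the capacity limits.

Open {W1, W2, W3}; cheapest assignment that respects the capacities:
  W1 (cap 19, load 10): Z4, Z5 — cost 5×2 + 5×12 = 70
  W2 (cap 12, load 10): Z3 — cost 10×3 = 30
  W3 (cap 11, load 11): Z1, Z2 — cost 5×2 + 6×4 = 34
  Shipping 134, fixed 242 → total 376.
  Any other capacity-feasible assignment to {W1, W2, W3} ships for at least 134.
Total demand is 31; every other set of sites either has combined capacity below 31 or cannot fit the demands without splitting one across sites, so {W1, W2, W3} is the only feasible choice of open sites. Minimum: 376.

376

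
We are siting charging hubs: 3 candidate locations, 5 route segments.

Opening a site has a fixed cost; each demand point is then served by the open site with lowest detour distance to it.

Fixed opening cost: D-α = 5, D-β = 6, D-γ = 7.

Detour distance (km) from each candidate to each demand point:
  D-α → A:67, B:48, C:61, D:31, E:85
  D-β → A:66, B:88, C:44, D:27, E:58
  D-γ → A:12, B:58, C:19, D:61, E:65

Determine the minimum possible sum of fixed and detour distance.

182

Open {D-α, D-β, D-γ}: assign each demand point to its cheapest open site.
  A→D-γ 12, B→D-α 48, C→D-γ 19, D→D-β 27, E→D-β 58
  detour distance 164, fixed 18 → total 182.
Compare {D-α, D-γ}: detour distance 175 + fixed 12 = 187.
Compare {D-β, D-γ}: detour distance 174 + fixed 13 = 187.
Compare {D-γ}: detour distance 215 + fixed 7 = 222.
All other subsets cost ≥ 187. Minimum total cost: 182.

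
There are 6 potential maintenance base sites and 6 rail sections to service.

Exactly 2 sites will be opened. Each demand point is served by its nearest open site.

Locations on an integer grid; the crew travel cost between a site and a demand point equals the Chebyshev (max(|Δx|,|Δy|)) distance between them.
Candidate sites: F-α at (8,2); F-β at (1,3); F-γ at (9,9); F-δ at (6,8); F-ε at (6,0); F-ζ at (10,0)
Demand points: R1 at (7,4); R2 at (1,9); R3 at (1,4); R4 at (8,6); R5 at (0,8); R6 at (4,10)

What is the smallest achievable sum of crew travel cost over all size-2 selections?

19

Open {F-β, F-δ}.
  R1→F-δ 4, R2→F-δ 5, R3→F-β 1, R4→F-δ 2, R5→F-β 5, R6→F-δ 2  ⇒ total 19.
Compare {F-α, F-δ}: total 22.
Compare {F-γ, F-δ}: total 24.
No size-2 selection does better; minimum is 19.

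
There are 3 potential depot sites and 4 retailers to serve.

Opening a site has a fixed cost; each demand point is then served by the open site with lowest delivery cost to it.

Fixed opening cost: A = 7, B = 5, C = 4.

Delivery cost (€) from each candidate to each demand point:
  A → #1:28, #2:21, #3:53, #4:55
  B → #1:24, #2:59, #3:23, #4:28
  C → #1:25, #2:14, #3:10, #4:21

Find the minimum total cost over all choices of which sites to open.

Open {C}: assign each demand point to its cheapest open site.
  #1→C 25, #2→C 14, #3→C 10, #4→C 21
  delivery cost 70, fixed 4 → total 74.
Compare {B, C}: delivery cost 69 + fixed 9 = 78.
Compare {A, C}: delivery cost 70 + fixed 11 = 81.
Compare {A, B, C}: delivery cost 69 + fixed 16 = 85.
All other subsets cost ≥ 78. Minimum total cost: 74.

74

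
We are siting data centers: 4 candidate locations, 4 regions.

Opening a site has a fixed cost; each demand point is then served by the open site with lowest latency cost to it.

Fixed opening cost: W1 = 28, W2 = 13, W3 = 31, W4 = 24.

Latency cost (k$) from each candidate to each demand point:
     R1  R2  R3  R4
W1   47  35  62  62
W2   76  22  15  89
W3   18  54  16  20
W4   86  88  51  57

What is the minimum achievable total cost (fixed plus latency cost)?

Open {W2, W3}: assign each demand point to its cheapest open site.
  R1→W3 18, R2→W2 22, R3→W2 15, R4→W3 20
  latency cost 75, fixed 44 → total 119.
Compare {W3}: latency cost 108 + fixed 31 = 139.
Compare {W2, W3, W4}: latency cost 75 + fixed 68 = 143.
Compare {W1, W2, W3}: latency cost 75 + fixed 72 = 147.
All other subsets cost ≥ 139. Minimum total cost: 119.

119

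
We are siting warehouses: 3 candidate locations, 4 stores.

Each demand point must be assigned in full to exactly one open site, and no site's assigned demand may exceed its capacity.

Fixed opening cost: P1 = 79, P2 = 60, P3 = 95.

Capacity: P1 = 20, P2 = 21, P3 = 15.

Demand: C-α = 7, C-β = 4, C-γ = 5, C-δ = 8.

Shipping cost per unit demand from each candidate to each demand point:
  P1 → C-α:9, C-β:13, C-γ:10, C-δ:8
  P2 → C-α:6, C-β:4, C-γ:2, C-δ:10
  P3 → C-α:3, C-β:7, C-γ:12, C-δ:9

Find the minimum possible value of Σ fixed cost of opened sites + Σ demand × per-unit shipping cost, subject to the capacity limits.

Open {P1, P2}; cheapest assignment that respects the capacities:
  P1 (cap 20, load 8): C-δ — cost 8×8 = 64
  P2 (cap 21, load 16): C-α, C-β, C-γ — cost 7×6 + 4×4 + 5×2 = 68
  Shipping 132, fixed 139 → total 271.
  Any other capacity-feasible assignment to {P1, P2} ships for at least 132.
Compare {P2, P3}: its best feasible assignment gives total 274.
Compare {P1, P3}: its best feasible assignment gives total 337.
Every other set of open sites that can feasibly serve all demand totals ≥ 274 even under its best assignment. Minimum: 271.

271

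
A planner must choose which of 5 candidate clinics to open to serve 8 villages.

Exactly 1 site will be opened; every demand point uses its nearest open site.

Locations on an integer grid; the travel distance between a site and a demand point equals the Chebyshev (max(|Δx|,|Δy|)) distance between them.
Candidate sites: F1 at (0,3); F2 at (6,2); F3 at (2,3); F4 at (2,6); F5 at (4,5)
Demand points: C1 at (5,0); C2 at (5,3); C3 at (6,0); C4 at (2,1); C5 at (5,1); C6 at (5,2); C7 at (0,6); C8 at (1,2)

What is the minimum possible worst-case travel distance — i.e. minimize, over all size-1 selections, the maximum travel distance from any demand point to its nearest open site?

4

Open {F3}.
  Farthest demand point is C3 at travel distance 4 (to F3); all others are ≤ 4.
With {F5} the worst case is 5.
With {F1} the worst case is 6.
No size-1 selection achieves below 4.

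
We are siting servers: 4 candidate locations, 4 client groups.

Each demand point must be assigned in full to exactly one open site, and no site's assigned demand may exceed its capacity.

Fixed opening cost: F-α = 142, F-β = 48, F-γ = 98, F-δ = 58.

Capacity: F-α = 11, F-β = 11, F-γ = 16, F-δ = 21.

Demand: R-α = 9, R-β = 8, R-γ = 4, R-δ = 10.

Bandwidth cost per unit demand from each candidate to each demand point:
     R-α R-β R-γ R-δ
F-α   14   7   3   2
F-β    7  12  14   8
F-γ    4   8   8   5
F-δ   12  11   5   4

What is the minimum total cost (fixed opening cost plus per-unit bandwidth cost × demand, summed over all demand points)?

Open {F-γ, F-δ}; cheapest assignment that respects the capacities:
  F-γ (cap 16, load 13): R-α, R-γ — cost 9×4 + 4×8 = 68
  F-δ (cap 21, load 18): R-β, R-δ — cost 8×11 + 10×4 = 128
  Shipping 196, fixed 156 → total 352.
  Any other capacity-feasible assignment to {F-γ, F-δ} ships for at least 196.
Compare {F-β, F-γ, F-δ}: its best feasible assignment gives total 391.
Compare {F-β, F-δ}: its best feasible assignment gives total 402.
Every other set of open sites that can feasibly serve all demand totals ≥ 391 even under its best assignment. Minimum: 352.

352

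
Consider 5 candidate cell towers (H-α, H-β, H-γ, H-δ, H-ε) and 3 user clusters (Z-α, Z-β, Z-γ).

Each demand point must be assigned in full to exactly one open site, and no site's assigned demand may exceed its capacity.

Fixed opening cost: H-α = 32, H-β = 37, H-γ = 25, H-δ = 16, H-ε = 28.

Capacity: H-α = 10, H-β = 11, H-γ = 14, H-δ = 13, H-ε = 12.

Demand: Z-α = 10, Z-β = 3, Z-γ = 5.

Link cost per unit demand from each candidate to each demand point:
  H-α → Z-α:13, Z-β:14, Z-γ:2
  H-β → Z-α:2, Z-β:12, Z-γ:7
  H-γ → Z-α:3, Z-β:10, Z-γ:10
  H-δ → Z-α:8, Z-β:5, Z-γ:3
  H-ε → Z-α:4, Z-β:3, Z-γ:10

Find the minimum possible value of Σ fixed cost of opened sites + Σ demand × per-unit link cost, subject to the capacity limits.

Open {H-γ, H-δ}; cheapest assignment that respects the capacities:
  H-γ (cap 14, load 10): Z-α — cost 10×3 = 30
  H-δ (cap 13, load 8): Z-β, Z-γ — cost 3×5 + 5×3 = 30
  Shipping 60, fixed 41 → total 101.
  Any other capacity-feasible assignment to {H-γ, H-δ} ships for at least 60.
Compare {H-β, H-δ}: its best feasible assignment gives total 103.
Compare {H-δ, H-ε}: its best feasible assignment gives total 114.
Every other set of open sites that can feasibly serve all demand totals ≥ 103 even under its best assignment. Minimum: 101.

101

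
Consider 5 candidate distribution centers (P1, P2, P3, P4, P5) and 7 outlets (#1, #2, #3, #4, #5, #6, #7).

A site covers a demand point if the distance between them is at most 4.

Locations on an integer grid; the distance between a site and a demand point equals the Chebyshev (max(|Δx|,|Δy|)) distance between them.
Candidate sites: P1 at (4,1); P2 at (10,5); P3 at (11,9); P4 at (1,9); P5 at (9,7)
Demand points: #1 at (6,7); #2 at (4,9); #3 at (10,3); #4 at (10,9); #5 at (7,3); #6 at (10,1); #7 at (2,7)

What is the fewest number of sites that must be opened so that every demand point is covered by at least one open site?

2

Coverage sets (demand points within 4 of each site):
  P1: {#5}
  P2: {#1, #3, #4, #5, #6}
  P3: {#4}
  P4: {#2, #7}
  P5: {#1, #3, #4, #5}
No single site covers all 7 demand points.
But {P2, P4} covers everything, so the minimum is 2.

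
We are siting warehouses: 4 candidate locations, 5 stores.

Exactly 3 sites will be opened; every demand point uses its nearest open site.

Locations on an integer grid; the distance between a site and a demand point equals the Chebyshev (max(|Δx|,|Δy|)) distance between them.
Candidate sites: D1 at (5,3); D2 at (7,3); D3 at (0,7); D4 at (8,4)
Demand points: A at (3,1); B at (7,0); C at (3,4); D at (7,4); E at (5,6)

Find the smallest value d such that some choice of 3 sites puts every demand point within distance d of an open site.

Open {D1, D2, D3}.
  Farthest demand point is B at distance 3 (to D1); all others are ≤ 3.
With {D1, D2, D4} the worst case is 3.
With {D1, D3, D4} the worst case is 3.
No size-3 selection achieves below 3.

3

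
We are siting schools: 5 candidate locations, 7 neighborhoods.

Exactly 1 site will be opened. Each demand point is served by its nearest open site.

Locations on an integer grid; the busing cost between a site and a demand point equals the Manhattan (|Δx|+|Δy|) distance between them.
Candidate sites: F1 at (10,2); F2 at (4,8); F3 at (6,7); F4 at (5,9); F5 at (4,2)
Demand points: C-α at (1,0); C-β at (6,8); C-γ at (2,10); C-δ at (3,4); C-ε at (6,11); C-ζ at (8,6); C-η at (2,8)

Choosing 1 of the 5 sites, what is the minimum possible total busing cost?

Open {F2}.
  C-α→F2 11, C-β→F2 2, C-γ→F2 4, C-δ→F2 5, C-ε→F2 5, C-ζ→F2 6, C-η→F2 2  ⇒ total 35.
Compare {F3}: total 38.
Compare {F4}: total 39.
No size-1 selection does better; minimum is 35.

35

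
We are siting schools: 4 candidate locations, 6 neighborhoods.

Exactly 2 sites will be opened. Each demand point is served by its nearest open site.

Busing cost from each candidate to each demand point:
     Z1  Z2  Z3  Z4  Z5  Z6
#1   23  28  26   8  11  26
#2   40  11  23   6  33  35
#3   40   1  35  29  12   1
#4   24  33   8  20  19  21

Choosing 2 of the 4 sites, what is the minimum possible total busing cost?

Open {#3, #4}.
  Z1→#4 24, Z2→#3 1, Z3→#4 8, Z4→#4 20, Z5→#3 12, Z6→#3 1  ⇒ total 66.
Compare {#1, #3}: total 70.
Compare {#2, #3}: total 83.
No size-2 selection does better; minimum is 66.

66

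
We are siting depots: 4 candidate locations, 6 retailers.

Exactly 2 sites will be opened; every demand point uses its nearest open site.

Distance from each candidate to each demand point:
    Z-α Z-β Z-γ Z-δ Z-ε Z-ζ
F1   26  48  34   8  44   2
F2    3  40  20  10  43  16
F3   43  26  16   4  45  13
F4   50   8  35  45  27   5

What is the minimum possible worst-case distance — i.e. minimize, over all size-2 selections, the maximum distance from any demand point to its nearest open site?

27

Open {F2, F4}.
  Farthest demand point is Z-ε at distance 27 (to F4); all others are ≤ 27.
With {F1, F4} the worst case is 34.
With {F1, F2} the worst case is 43.
No size-2 selection achieves below 27.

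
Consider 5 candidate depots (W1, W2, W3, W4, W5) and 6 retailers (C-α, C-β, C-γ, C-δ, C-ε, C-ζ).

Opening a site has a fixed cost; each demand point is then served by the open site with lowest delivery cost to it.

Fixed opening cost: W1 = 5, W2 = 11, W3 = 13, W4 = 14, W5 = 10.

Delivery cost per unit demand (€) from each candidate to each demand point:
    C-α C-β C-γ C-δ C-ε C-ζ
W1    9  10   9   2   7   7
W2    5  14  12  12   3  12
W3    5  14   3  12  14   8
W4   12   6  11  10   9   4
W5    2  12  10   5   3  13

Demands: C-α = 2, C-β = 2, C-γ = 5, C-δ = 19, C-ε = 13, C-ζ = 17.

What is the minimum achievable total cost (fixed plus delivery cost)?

218

Open {W1, W3, W4, W5}: assign each demand point to its cheapest open site.
  C-α→W5 2×2=4, C-β→W4 2×6=12, C-γ→W3 5×3=15, C-δ→W1 19×2=38, C-ε→W5 13×3=39, C-ζ→W4 17×4=68
  delivery cost 176, fixed 42 → total 218.
Compare {W1, W2, W3, W4}: delivery cost 182 + fixed 43 = 225.
Compare {W1, W2, W3, W4, W5}: delivery cost 176 + fixed 53 = 229.
Compare {W1, W4, W5}: delivery cost 206 + fixed 29 = 235.
All other subsets cost ≥ 225. Minimum total cost: 218.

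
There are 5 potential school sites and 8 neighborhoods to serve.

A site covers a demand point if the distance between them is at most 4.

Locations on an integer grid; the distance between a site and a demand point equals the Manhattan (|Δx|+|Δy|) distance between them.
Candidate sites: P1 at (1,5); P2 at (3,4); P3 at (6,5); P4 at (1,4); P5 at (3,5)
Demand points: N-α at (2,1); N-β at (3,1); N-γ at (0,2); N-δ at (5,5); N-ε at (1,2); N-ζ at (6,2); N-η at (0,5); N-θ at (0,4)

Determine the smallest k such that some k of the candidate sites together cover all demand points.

3

Coverage sets (demand points within 4 of each site):
  P1: {N-γ, N-δ, N-ε, N-η, N-θ}
  P2: {N-α, N-β, N-δ, N-ε, N-η, N-θ}
  P3: {N-δ, N-ζ}
  P4: {N-α, N-γ, N-ε, N-η, N-θ}
  P5: {N-β, N-δ, N-η, N-θ}
No 2 sites suffice: every size-2 union leaves at least one demand point uncovered.
But {P1, P2, P3} covers everything, so the minimum is 3.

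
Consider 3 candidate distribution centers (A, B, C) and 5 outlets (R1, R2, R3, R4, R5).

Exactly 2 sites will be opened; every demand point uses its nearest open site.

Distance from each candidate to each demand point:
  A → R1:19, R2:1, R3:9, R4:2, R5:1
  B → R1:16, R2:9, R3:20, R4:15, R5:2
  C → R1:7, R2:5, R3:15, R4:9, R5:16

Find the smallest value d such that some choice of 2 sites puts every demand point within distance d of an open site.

9

Open {A, C}.
  Farthest demand point is R3 at distance 9 (to A); all others are ≤ 9.
With {B, C} the worst case is 15.
With {A, B} the worst case is 16.
No size-2 selection achieves below 9.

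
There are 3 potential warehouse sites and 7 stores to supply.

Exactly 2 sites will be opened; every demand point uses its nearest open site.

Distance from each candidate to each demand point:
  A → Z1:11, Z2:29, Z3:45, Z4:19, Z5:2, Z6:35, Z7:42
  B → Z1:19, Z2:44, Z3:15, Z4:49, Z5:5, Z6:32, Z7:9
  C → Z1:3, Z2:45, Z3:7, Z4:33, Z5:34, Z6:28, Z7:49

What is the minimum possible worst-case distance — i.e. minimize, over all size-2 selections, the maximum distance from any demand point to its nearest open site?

Open {A, B}.
  Farthest demand point is Z6 at distance 32 (to B); all others are ≤ 32.
With {A, C} the worst case is 42.
With {B, C} the worst case is 44.
No size-2 selection achieves below 32.

32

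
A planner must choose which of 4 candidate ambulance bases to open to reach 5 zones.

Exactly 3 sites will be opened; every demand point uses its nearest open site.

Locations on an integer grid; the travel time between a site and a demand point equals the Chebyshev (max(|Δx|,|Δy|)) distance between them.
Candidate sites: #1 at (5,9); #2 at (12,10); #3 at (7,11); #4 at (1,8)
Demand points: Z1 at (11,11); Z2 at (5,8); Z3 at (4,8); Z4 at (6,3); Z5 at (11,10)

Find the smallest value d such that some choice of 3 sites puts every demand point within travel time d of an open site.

Open {#1, #2, #4}.
  Farthest demand point is Z4 at travel time 5 (to #4); all others are ≤ 5.
With {#1, #3, #4} the worst case is 5.
With {#2, #3, #4} the worst case is 5.
No size-3 selection achieves below 5.

5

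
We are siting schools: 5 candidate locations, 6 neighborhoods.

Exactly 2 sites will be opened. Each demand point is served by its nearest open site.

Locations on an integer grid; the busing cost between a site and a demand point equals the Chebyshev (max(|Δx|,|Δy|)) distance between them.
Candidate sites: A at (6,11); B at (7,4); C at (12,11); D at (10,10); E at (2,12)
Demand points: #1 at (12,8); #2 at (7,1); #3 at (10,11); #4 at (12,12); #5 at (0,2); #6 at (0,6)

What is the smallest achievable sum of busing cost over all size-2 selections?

Open {B, D}.
  #1→D 2, #2→B 3, #3→D 1, #4→D 2, #5→B 7, #6→B 7  ⇒ total 22.
Compare {B, C}: total 23.
Compare {A, D}: total 29.
No size-2 selection does better; minimum is 22.

22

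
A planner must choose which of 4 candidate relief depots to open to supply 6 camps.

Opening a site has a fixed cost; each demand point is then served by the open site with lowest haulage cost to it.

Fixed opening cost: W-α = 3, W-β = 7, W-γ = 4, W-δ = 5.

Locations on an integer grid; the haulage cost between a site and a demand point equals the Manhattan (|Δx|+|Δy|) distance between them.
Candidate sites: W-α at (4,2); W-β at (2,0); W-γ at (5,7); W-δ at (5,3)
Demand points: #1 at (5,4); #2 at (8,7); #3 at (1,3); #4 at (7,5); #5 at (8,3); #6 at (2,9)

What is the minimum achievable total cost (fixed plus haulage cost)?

Open {W-γ, W-δ}: assign each demand point to its cheapest open site.
  #1→W-δ 1, #2→W-γ 3, #3→W-δ 4, #4→W-γ 4, #5→W-δ 3, #6→W-γ 5
  haulage cost 20, fixed 9 → total 29.
Compare {W-α, W-γ}: haulage cost 24 + fixed 7 = 31.
Compare {W-α, W-γ, W-δ}: haulage cost 20 + fixed 12 = 32.
Compare {W-δ}: haulage cost 28 + fixed 5 = 33.
All other subsets cost ≥ 31. Minimum total cost: 29.

29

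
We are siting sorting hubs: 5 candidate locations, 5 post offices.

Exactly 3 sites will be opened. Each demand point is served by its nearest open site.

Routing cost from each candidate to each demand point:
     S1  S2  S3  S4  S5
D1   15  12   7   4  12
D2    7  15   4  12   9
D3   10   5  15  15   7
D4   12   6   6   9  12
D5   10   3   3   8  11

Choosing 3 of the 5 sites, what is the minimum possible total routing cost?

Open {D1, D2, D5}.
  S1→D2 7, S2→D5 3, S3→D5 3, S4→D1 4, S5→D2 9  ⇒ total 26.
Compare {D1, D2, D3}: total 27.
Compare {D1, D3, D5}: total 27.
No size-3 selection does better; minimum is 26.

26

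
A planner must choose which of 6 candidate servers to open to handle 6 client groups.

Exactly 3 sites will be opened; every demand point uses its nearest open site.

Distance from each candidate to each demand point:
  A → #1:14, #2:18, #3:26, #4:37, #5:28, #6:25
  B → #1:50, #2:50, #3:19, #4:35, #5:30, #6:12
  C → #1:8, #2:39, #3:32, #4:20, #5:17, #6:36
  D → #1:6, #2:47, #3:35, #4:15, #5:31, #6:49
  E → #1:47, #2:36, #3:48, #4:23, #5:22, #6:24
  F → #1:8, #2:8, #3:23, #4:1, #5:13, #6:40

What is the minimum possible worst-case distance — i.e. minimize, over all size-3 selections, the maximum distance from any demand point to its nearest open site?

Open {A, B, F}.
  Farthest demand point is #3 at distance 19 (to B); all others are ≤ 19.
With {B, C, F} the worst case is 19.
With {B, D, F} the worst case is 19.
No size-3 selection achieves below 19.

19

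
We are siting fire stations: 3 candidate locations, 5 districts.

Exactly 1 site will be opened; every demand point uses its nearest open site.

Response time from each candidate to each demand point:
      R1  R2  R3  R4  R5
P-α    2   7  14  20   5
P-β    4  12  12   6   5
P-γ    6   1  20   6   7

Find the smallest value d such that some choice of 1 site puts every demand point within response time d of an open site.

12

Open {P-β}.
  Farthest demand point is R2 at response time 12 (to P-β); all others are ≤ 12.
With {P-α} the worst case is 20.
With {P-γ} the worst case is 20.
No size-1 selection achieves below 12.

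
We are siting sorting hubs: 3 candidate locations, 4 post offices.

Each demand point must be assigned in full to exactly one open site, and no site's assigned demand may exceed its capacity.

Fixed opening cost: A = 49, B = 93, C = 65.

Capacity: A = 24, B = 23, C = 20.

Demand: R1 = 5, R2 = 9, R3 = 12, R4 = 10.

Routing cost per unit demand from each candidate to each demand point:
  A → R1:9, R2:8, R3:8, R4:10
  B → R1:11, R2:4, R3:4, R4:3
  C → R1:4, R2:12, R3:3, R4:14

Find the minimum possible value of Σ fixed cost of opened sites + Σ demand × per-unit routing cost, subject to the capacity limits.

Open {B, C}; cheapest assignment that respects the capacities:
  B (cap 23, load 19): R2, R4 — cost 9×4 + 10×3 = 66
  C (cap 20, load 17): R1, R3 — cost 5×4 + 12×3 = 56
  Shipping 122, fixed 158 → total 280.
  Any other capacity-feasible assignment to {B, C} ships for at least 122.
Compare {A, B, C}: its best feasible assignment gives total 329.
Compare {A, B}: its best feasible assignment gives total 337.
Every other set of open sites that can feasibly serve all demand totals ≥ 329 even under its best assignment. Minimum: 280.

280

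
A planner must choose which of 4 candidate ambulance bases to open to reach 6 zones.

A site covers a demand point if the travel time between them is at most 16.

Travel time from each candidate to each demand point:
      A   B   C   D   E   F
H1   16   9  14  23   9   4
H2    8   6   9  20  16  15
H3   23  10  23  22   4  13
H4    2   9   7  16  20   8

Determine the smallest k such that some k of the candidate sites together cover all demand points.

Coverage sets (demand points within 16 of each site):
  H1: {A, B, C, E, F}
  H2: {A, B, C, E, F}
  H3: {B, E, F}
  H4: {A, B, C, D, F}
No single site covers all 6 demand points.
But {H1, H4} covers everything, so the minimum is 2.

2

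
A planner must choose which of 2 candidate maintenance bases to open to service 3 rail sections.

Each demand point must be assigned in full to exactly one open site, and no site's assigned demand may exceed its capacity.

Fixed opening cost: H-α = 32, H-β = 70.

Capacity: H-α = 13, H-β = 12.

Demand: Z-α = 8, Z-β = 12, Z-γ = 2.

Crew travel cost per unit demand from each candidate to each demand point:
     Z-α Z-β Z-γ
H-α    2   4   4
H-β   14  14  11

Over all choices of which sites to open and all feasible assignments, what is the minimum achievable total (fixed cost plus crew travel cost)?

284

Open {H-α, H-β}; cheapest assignment that respects the capacities:
  H-α (cap 13, load 12): Z-β — cost 12×4 = 48
  H-β (cap 12, load 10): Z-α, Z-γ — cost 8×14 + 2×11 = 134
  Shipping 182, fixed 102 → total 284.
  Any other capacity-feasible assignment to {H-α, H-β} ships for at least 182.
Total demand is 22 and no other set of sites has combined capacity ≥ 22, so {H-α, H-β} is the only feasible choice of open sites. Minimum: 284.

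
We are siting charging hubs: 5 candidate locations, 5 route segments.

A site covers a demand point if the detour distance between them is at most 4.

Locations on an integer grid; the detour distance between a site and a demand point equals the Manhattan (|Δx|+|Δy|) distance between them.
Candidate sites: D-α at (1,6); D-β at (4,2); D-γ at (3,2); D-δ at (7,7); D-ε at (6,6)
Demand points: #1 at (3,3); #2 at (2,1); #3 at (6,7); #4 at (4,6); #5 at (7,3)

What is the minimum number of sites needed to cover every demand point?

Coverage sets (demand points within 4 of each site):
  D-α: {#4}
  D-β: {#1, #2, #4, #5}
  D-γ: {#1, #2}
  D-δ: {#3, #4, #5}
  D-ε: {#3, #4, #5}
No single site covers all 5 demand points.
But {D-β, D-δ} covers everything, so the minimum is 2.

2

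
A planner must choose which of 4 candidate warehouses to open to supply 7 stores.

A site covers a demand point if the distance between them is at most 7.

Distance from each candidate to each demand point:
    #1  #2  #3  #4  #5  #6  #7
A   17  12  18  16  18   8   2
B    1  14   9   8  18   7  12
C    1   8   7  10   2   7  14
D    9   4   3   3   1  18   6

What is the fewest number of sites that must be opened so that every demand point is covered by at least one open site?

2

Coverage sets (demand points within 7 of each site):
  A: {#7}
  B: {#1, #6}
  C: {#1, #3, #5, #6}
  D: {#2, #3, #4, #5, #7}
No single site covers all 7 demand points.
But {B, D} covers everything, so the minimum is 2.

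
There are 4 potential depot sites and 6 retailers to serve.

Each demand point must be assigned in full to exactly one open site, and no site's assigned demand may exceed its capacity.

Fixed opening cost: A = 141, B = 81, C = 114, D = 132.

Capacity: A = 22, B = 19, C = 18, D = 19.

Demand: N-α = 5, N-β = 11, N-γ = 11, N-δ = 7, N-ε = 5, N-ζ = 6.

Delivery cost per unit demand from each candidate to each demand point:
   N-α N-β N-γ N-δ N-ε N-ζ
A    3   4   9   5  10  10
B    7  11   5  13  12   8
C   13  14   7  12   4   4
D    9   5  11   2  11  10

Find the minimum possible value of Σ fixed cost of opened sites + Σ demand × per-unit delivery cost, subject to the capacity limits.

530

Open {B, C, D}; cheapest assignment that respects the capacities:
  B (cap 19, load 16): N-α, N-γ — cost 5×7 + 11×5 = 90
  C (cap 18, load 11): N-ε, N-ζ — cost 5×4 + 6×4 = 44
  D (cap 19, load 18): N-β, N-δ — cost 11×5 + 7×2 = 69
  Shipping 203, fixed 327 → total 530.
  Any other capacity-feasible assignment to {B, C, D} ships for at least 203.
Compare {A, B, C}: its best feasible assignment gives total 549.
Compare {A, B, D}: its best feasible assignment gives total 580.
Every other set of open sites that can feasibly serve all demand totals ≥ 549 even under its best assignment. Minimum: 530.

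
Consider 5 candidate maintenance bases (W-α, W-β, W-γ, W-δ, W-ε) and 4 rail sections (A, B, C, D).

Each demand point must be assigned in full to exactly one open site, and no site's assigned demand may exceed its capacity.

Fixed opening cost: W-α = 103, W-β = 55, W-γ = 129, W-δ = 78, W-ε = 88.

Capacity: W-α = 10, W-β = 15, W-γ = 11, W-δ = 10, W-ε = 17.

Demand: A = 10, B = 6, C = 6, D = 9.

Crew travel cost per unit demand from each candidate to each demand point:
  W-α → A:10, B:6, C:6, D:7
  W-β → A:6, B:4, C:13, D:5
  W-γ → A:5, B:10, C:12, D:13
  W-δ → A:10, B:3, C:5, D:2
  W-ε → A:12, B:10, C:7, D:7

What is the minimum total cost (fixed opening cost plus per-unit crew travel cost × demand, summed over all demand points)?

Open {W-β, W-ε}; cheapest assignment that respects the capacities:
  W-β (cap 15, load 15): B, D — cost 6×4 + 9×5 = 69
  W-ε (cap 17, load 16): A, C — cost 10×12 + 6×7 = 162
  Shipping 231, fixed 143 → total 374.
  Any other capacity-feasible assignment to {W-β, W-ε} ships for at least 231.
Compare {W-β, W-δ, W-ε}: its best feasible assignment gives total 401.
Compare {W-β, W-γ, W-δ}: its best feasible assignment gives total 411.
Every other set of open sites that can feasibly serve all demand totals ≥ 401 even under its best assignment. Minimum: 374.

374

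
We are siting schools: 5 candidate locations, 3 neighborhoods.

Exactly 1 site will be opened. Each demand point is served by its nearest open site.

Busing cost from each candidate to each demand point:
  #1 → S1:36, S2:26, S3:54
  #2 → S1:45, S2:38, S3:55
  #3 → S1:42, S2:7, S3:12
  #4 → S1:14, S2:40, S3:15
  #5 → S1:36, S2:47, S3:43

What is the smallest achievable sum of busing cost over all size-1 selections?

Open {#3}.
  S1→#3 42, S2→#3 7, S3→#3 12  ⇒ total 61.
Compare {#4}: total 69.
Compare {#1}: total 116.
No size-1 selection does better; minimum is 61.

61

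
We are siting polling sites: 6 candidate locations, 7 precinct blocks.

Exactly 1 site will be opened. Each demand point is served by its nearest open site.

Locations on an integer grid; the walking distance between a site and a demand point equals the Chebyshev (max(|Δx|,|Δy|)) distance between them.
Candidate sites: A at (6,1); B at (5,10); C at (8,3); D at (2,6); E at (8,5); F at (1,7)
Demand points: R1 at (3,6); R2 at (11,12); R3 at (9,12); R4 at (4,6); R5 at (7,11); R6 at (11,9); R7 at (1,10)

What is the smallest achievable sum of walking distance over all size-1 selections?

Open {B}.
  R1→B 4, R2→B 6, R3→B 4, R4→B 4, R5→B 2, R6→B 6, R7→B 4  ⇒ total 30.
Compare {D}: total 37.
Compare {E}: total 40.
No size-1 selection does better; minimum is 30.

30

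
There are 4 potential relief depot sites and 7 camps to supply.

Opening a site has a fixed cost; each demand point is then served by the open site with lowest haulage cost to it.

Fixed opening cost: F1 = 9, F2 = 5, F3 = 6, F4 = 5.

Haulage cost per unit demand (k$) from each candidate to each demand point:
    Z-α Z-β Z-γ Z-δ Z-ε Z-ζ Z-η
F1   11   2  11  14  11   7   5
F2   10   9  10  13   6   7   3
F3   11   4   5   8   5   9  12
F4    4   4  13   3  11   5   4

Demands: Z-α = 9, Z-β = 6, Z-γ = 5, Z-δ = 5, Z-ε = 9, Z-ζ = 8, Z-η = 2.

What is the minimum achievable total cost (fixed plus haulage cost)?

201

Open {F1, F3, F4}: assign each demand point to its cheapest open site.
  Z-α→F4 9×4=36, Z-β→F1 6×2=12, Z-γ→F3 5×5=25, Z-δ→F4 5×3=15, Z-ε→F3 9×5=45, Z-ζ→F4 8×5=40, Z-η→F4 2×4=8
  haulage cost 181, fixed 20 → total 201.
Compare {F3, F4}: haulage cost 193 + fixed 11 = 204.
Compare {F1, F2, F3, F4}: haulage cost 179 + fixed 25 = 204.
Compare {F2, F3, F4}: haulage cost 191 + fixed 16 = 207.
All other subsets cost ≥ 204. Minimum total cost: 201.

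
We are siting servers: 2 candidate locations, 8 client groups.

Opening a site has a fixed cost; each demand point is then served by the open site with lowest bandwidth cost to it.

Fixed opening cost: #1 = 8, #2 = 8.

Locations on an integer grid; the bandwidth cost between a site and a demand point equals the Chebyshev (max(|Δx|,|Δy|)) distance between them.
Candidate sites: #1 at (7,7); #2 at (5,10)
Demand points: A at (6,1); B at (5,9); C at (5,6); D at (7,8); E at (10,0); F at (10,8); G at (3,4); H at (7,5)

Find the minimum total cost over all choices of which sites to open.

35

Open {#1}: assign each demand point to its cheapest open site.
  A→#1 6, B→#1 2, C→#1 2, D→#1 1, E→#1 7, F→#1 3, G→#1 4, H→#1 2
  bandwidth cost 27, fixed 8 → total 35.
Compare {#1, #2}: bandwidth cost 26 + fixed 16 = 42.
Compare {#2}: bandwidth cost 42 + fixed 8 = 50.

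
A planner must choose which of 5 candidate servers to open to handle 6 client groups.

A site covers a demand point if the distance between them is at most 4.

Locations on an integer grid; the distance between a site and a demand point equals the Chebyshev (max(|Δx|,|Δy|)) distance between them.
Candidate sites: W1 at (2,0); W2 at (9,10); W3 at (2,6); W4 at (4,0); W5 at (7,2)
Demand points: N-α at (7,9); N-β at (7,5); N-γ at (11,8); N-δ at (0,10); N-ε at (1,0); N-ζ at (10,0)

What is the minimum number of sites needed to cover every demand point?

Coverage sets (demand points within 4 of each site):
  W1: {N-ε}
  W2: {N-α, N-γ}
  W3: {N-δ}
  W4: {N-ε}
  W5: {N-β, N-ζ}
No 3 sites suffice: every size-3 union leaves at least one demand point uncovered.
But {W1, W2, W3, W5} covers everything, so the minimum is 4.

4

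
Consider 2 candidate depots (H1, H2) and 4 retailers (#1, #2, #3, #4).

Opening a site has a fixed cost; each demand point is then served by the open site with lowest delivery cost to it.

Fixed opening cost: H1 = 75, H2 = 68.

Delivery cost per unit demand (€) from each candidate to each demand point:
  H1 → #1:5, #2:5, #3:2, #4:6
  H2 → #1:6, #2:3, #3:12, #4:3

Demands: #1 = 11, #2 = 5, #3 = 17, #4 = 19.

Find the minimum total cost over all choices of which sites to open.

303

Open {H1}: assign each demand point to its cheapest open site.
  #1→H1 11×5=55, #2→H1 5×5=25, #3→H1 17×2=34, #4→H1 19×6=114
  delivery cost 228, fixed 75 → total 303.
Compare {H1, H2}: delivery cost 161 + fixed 143 = 304.
Compare {H2}: delivery cost 342 + fixed 68 = 410.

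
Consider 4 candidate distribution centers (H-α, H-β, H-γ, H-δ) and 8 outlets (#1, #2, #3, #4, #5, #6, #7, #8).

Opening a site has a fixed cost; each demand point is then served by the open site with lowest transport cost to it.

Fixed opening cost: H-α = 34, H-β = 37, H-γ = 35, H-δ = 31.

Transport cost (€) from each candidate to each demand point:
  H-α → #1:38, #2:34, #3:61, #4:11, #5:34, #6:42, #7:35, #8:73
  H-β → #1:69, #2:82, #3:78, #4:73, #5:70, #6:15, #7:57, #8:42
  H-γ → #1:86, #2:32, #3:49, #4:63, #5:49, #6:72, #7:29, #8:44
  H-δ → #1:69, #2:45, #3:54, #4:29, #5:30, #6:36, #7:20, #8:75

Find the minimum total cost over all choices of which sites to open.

341

Open {H-α, H-β}: assign each demand point to its cheapest open site.
  #1→H-α 38, #2→H-α 34, #3→H-α 61, #4→H-α 11, #5→H-α 34, #6→H-β 15, #7→H-α 35, #8→H-β 42
  transport cost 270, fixed 71 → total 341.
Compare {H-α, H-β, H-δ}: transport cost 244 + fixed 102 = 346.
Compare {H-α, H-γ}: transport cost 279 + fixed 69 = 348.
Compare {H-α, H-β, H-γ}: transport cost 250 + fixed 106 = 356.
All other subsets cost ≥ 346. Minimum total cost: 341.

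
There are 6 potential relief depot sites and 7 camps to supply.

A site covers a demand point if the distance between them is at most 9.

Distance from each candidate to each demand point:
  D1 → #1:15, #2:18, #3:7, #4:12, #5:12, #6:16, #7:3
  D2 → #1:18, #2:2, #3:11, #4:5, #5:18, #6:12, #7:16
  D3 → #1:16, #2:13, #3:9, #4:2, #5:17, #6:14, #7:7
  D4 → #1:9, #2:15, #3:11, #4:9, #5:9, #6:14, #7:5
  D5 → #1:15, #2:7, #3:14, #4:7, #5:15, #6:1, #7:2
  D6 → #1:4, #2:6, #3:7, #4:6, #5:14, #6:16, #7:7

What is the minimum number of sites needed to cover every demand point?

3

Coverage sets (demand points within 9 of each site):
  D1: {#3, #7}
  D2: {#2, #4}
  D3: {#3, #4, #7}
  D4: {#1, #4, #5, #7}
  D5: {#2, #4, #6, #7}
  D6: {#1, #2, #3, #4, #7}
No 2 sites suffice: every size-2 union leaves at least one demand point uncovered.
But {D1, D4, D5} covers everything, so the minimum is 3.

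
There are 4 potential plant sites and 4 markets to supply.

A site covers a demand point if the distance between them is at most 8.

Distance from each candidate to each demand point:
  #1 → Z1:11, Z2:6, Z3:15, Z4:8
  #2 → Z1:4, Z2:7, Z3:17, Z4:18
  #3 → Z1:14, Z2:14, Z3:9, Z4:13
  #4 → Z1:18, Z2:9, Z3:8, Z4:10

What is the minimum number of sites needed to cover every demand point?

3

Coverage sets (demand points within 8 of each site):
  #1: {Z2, Z4}
  #2: {Z1, Z2}
  #3: {}
  #4: {Z3}
No 2 sites suffice: every size-2 union leaves at least one demand point uncovered.
But {#1, #2, #4} covers everything, so the minimum is 3.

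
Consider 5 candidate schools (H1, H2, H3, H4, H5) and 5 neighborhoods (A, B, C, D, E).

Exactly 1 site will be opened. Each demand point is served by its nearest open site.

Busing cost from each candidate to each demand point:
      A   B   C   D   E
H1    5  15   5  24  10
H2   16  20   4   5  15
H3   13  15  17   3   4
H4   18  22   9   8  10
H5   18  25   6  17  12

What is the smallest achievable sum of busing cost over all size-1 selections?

Open {H3}.
  A→H3 13, B→H3 15, C→H3 17, D→H3 3, E→H3 4  ⇒ total 52.
Compare {H1}: total 59.
Compare {H2}: total 60.
No size-1 selection does better; minimum is 52.

52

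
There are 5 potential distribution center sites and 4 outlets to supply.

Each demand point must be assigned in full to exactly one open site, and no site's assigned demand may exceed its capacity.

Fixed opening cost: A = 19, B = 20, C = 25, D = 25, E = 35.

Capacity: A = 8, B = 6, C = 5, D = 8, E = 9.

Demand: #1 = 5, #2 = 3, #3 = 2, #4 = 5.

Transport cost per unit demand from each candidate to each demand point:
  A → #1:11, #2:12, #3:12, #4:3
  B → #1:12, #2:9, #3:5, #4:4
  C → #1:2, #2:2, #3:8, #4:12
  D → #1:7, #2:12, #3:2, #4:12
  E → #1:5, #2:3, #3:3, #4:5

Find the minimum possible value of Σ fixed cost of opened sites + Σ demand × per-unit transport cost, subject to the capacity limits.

119

Open {A, C, E}; cheapest assignment that respects the capacities:
  A (cap 8, load 5): #4 — cost 5×3 = 15
  C (cap 5, load 5): #1 — cost 5×2 = 10
  E (cap 9, load 5): #2, #3 — cost 3×3 + 2×3 = 15
  Shipping 40, fixed 79 → total 119.
  Any other capacity-feasible assignment to {A, C, E} ships for at least 40.
Compare {B, C, E}: its best feasible assignment gives total 125.
Compare {A, B, C}: its best feasible assignment gives total 126.
Every other set of open sites that can feasibly serve all demand totals ≥ 125 even under its best assignment. Minimum: 119.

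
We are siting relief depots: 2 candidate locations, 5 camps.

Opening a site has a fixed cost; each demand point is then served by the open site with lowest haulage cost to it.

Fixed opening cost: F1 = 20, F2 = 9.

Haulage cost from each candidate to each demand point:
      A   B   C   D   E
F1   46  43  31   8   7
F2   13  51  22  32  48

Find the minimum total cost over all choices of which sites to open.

122

Open {F1, F2}: assign each demand point to its cheapest open site.
  A→F2 13, B→F1 43, C→F2 22, D→F1 8, E→F1 7
  haulage cost 93, fixed 29 → total 122.
Compare {F1}: haulage cost 135 + fixed 20 = 155.
Compare {F2}: haulage cost 166 + fixed 9 = 175.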